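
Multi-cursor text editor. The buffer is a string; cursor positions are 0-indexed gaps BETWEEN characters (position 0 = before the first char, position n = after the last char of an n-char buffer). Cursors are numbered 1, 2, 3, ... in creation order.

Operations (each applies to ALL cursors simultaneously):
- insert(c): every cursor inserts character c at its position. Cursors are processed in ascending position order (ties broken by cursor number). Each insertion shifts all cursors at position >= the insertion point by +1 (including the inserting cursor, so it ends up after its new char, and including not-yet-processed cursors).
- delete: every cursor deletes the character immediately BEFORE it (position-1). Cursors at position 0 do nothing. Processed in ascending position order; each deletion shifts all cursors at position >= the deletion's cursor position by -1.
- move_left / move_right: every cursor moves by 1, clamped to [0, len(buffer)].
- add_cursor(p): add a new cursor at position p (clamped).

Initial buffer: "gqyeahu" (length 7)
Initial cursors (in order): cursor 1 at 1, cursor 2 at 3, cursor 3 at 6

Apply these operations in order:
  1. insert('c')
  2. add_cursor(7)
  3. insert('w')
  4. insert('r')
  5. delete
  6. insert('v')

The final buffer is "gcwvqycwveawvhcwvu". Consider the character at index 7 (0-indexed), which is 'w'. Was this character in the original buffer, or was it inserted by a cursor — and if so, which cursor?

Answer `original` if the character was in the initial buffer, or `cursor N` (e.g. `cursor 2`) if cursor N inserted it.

Answer: cursor 2

Derivation:
After op 1 (insert('c')): buffer="gcqyceahcu" (len 10), cursors c1@2 c2@5 c3@9, authorship .1..2...3.
After op 2 (add_cursor(7)): buffer="gcqyceahcu" (len 10), cursors c1@2 c2@5 c4@7 c3@9, authorship .1..2...3.
After op 3 (insert('w')): buffer="gcwqycweawhcwu" (len 14), cursors c1@3 c2@7 c4@10 c3@13, authorship .11..22..4.33.
After op 4 (insert('r')): buffer="gcwrqycwreawrhcwru" (len 18), cursors c1@4 c2@9 c4@13 c3@17, authorship .111..222..44.333.
After op 5 (delete): buffer="gcwqycweawhcwu" (len 14), cursors c1@3 c2@7 c4@10 c3@13, authorship .11..22..4.33.
After op 6 (insert('v')): buffer="gcwvqycwveawvhcwvu" (len 18), cursors c1@4 c2@9 c4@13 c3@17, authorship .111..222..44.333.
Authorship (.=original, N=cursor N): . 1 1 1 . . 2 2 2 . . 4 4 . 3 3 3 .
Index 7: author = 2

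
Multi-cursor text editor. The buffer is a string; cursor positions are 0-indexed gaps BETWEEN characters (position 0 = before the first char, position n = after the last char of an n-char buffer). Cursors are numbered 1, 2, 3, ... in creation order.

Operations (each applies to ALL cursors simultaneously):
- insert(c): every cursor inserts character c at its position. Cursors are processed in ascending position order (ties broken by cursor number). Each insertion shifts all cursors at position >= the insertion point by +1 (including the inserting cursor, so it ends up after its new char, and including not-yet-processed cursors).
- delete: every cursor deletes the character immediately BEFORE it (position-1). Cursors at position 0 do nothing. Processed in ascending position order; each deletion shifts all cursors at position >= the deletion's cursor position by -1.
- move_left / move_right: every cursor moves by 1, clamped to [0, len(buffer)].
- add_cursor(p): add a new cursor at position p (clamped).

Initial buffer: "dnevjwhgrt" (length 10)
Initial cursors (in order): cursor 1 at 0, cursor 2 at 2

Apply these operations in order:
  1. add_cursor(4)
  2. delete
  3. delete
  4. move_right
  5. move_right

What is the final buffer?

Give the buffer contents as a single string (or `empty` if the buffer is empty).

After op 1 (add_cursor(4)): buffer="dnevjwhgrt" (len 10), cursors c1@0 c2@2 c3@4, authorship ..........
After op 2 (delete): buffer="dejwhgrt" (len 8), cursors c1@0 c2@1 c3@2, authorship ........
After op 3 (delete): buffer="jwhgrt" (len 6), cursors c1@0 c2@0 c3@0, authorship ......
After op 4 (move_right): buffer="jwhgrt" (len 6), cursors c1@1 c2@1 c3@1, authorship ......
After op 5 (move_right): buffer="jwhgrt" (len 6), cursors c1@2 c2@2 c3@2, authorship ......

Answer: jwhgrt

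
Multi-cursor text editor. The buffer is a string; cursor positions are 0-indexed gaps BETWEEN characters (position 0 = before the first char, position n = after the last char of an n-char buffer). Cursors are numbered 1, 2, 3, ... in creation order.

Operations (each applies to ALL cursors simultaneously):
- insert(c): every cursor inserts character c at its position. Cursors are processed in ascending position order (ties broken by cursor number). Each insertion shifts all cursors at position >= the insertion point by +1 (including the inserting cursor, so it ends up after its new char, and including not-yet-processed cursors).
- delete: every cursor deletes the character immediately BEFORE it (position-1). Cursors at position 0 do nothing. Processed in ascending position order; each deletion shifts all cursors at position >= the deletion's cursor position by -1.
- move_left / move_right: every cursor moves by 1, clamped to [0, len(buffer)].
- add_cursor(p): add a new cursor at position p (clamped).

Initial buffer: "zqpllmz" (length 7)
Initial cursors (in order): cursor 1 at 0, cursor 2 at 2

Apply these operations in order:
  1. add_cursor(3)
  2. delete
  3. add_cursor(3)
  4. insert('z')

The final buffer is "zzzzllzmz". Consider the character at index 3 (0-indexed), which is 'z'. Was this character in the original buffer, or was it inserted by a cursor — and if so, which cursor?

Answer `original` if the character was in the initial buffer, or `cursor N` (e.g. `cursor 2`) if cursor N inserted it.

Answer: cursor 3

Derivation:
After op 1 (add_cursor(3)): buffer="zqpllmz" (len 7), cursors c1@0 c2@2 c3@3, authorship .......
After op 2 (delete): buffer="zllmz" (len 5), cursors c1@0 c2@1 c3@1, authorship .....
After op 3 (add_cursor(3)): buffer="zllmz" (len 5), cursors c1@0 c2@1 c3@1 c4@3, authorship .....
After op 4 (insert('z')): buffer="zzzzllzmz" (len 9), cursors c1@1 c2@4 c3@4 c4@7, authorship 1.23..4..
Authorship (.=original, N=cursor N): 1 . 2 3 . . 4 . .
Index 3: author = 3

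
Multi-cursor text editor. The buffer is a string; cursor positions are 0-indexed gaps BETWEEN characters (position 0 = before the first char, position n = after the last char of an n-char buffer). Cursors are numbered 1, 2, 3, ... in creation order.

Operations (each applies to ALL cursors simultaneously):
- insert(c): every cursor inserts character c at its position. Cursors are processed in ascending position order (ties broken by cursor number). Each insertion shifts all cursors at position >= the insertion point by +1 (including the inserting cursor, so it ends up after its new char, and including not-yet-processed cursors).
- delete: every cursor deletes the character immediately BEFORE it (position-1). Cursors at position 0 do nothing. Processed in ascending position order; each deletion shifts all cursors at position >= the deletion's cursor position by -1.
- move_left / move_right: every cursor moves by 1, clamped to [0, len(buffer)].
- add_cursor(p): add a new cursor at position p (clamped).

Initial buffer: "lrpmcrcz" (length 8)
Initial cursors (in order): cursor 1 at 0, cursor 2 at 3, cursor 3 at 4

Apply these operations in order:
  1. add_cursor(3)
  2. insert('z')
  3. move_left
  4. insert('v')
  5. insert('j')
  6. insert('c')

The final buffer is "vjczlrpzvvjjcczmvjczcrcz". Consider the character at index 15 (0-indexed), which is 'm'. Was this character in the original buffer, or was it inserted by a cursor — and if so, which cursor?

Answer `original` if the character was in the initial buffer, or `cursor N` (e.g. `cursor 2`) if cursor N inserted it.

Answer: original

Derivation:
After op 1 (add_cursor(3)): buffer="lrpmcrcz" (len 8), cursors c1@0 c2@3 c4@3 c3@4, authorship ........
After op 2 (insert('z')): buffer="zlrpzzmzcrcz" (len 12), cursors c1@1 c2@6 c4@6 c3@8, authorship 1...24.3....
After op 3 (move_left): buffer="zlrpzzmzcrcz" (len 12), cursors c1@0 c2@5 c4@5 c3@7, authorship 1...24.3....
After op 4 (insert('v')): buffer="vzlrpzvvzmvzcrcz" (len 16), cursors c1@1 c2@8 c4@8 c3@11, authorship 11...2244.33....
After op 5 (insert('j')): buffer="vjzlrpzvvjjzmvjzcrcz" (len 20), cursors c1@2 c2@11 c4@11 c3@15, authorship 111...224244.333....
After op 6 (insert('c')): buffer="vjczlrpzvvjjcczmvjczcrcz" (len 24), cursors c1@3 c2@14 c4@14 c3@19, authorship 1111...22424244.3333....
Authorship (.=original, N=cursor N): 1 1 1 1 . . . 2 2 4 2 4 2 4 4 . 3 3 3 3 . . . .
Index 15: author = original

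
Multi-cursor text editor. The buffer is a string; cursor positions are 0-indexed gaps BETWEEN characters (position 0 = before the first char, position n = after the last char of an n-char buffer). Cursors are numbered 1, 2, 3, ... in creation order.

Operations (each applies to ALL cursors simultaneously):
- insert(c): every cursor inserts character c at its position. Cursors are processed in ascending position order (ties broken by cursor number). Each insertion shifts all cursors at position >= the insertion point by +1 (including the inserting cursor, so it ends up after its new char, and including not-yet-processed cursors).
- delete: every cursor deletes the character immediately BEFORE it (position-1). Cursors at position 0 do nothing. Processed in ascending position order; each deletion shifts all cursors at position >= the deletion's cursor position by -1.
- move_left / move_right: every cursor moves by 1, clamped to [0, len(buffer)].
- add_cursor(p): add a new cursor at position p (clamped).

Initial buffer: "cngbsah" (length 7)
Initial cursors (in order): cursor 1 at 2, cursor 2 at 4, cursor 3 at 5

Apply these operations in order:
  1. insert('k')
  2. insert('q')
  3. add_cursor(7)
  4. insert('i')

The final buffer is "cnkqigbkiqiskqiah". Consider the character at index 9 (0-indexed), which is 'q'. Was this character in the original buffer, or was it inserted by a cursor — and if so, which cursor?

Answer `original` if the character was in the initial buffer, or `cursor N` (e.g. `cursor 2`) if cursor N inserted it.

Answer: cursor 2

Derivation:
After op 1 (insert('k')): buffer="cnkgbkskah" (len 10), cursors c1@3 c2@6 c3@8, authorship ..1..2.3..
After op 2 (insert('q')): buffer="cnkqgbkqskqah" (len 13), cursors c1@4 c2@8 c3@11, authorship ..11..22.33..
After op 3 (add_cursor(7)): buffer="cnkqgbkqskqah" (len 13), cursors c1@4 c4@7 c2@8 c3@11, authorship ..11..22.33..
After op 4 (insert('i')): buffer="cnkqigbkiqiskqiah" (len 17), cursors c1@5 c4@9 c2@11 c3@15, authorship ..111..2422.333..
Authorship (.=original, N=cursor N): . . 1 1 1 . . 2 4 2 2 . 3 3 3 . .
Index 9: author = 2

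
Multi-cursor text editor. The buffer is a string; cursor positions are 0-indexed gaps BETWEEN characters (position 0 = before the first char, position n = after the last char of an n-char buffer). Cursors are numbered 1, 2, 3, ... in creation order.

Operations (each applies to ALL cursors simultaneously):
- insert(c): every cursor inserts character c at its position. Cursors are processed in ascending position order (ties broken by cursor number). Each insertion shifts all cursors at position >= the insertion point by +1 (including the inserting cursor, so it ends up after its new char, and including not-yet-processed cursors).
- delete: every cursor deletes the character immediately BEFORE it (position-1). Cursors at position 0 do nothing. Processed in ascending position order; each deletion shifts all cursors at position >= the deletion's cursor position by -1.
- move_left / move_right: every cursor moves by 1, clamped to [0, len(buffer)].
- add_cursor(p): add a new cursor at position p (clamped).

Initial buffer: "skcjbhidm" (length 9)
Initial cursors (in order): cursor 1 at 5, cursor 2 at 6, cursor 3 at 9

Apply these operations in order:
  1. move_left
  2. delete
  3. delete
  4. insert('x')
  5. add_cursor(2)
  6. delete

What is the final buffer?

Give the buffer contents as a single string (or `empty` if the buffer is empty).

After op 1 (move_left): buffer="skcjbhidm" (len 9), cursors c1@4 c2@5 c3@8, authorship .........
After op 2 (delete): buffer="skchim" (len 6), cursors c1@3 c2@3 c3@5, authorship ......
After op 3 (delete): buffer="shm" (len 3), cursors c1@1 c2@1 c3@2, authorship ...
After op 4 (insert('x')): buffer="sxxhxm" (len 6), cursors c1@3 c2@3 c3@5, authorship .12.3.
After op 5 (add_cursor(2)): buffer="sxxhxm" (len 6), cursors c4@2 c1@3 c2@3 c3@5, authorship .12.3.
After op 6 (delete): buffer="hm" (len 2), cursors c1@0 c2@0 c4@0 c3@1, authorship ..

Answer: hm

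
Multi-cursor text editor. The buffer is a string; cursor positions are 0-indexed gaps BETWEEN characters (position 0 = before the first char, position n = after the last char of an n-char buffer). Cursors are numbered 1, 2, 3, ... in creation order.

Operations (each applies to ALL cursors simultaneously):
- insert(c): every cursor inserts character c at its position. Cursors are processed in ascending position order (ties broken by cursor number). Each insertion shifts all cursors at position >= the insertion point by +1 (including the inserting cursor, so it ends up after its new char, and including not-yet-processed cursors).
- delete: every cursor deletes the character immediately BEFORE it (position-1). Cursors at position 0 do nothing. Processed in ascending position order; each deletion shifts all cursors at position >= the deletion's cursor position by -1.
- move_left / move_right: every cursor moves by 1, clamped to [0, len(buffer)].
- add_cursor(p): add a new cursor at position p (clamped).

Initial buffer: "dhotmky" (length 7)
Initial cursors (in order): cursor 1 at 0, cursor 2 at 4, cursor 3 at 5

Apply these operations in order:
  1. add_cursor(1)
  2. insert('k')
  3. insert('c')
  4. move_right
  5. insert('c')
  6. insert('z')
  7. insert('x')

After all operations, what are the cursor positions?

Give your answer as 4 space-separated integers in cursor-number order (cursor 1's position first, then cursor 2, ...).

Answer: 6 20 26 12

Derivation:
After op 1 (add_cursor(1)): buffer="dhotmky" (len 7), cursors c1@0 c4@1 c2@4 c3@5, authorship .......
After op 2 (insert('k')): buffer="kdkhotkmkky" (len 11), cursors c1@1 c4@3 c2@7 c3@9, authorship 1.4...2.3..
After op 3 (insert('c')): buffer="kcdkchotkcmkcky" (len 15), cursors c1@2 c4@5 c2@10 c3@13, authorship 11.44...22.33..
After op 4 (move_right): buffer="kcdkchotkcmkcky" (len 15), cursors c1@3 c4@6 c2@11 c3@14, authorship 11.44...22.33..
After op 5 (insert('c')): buffer="kcdckchcotkcmckckcy" (len 19), cursors c1@4 c4@8 c2@14 c3@18, authorship 11.144.4..22.233.3.
After op 6 (insert('z')): buffer="kcdczkchczotkcmczkckczy" (len 23), cursors c1@5 c4@10 c2@17 c3@22, authorship 11.1144.44..22.2233.33.
After op 7 (insert('x')): buffer="kcdczxkchczxotkcmczxkckczxy" (len 27), cursors c1@6 c4@12 c2@20 c3@26, authorship 11.11144.444..22.22233.333.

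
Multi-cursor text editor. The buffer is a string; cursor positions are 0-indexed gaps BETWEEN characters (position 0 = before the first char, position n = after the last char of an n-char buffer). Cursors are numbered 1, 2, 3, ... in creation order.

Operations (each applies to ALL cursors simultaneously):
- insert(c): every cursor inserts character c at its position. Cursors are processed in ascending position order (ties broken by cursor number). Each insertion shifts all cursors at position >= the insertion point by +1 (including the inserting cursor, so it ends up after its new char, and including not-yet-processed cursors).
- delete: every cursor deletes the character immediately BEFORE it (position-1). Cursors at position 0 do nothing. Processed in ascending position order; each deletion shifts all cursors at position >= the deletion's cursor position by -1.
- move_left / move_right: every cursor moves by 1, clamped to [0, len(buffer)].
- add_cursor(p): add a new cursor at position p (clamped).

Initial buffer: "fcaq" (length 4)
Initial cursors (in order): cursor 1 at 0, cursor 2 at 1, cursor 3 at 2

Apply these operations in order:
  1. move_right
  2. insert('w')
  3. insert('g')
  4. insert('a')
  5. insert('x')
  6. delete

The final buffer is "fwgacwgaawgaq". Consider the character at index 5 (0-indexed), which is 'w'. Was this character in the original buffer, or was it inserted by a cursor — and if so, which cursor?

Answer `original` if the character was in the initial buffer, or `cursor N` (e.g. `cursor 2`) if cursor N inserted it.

After op 1 (move_right): buffer="fcaq" (len 4), cursors c1@1 c2@2 c3@3, authorship ....
After op 2 (insert('w')): buffer="fwcwawq" (len 7), cursors c1@2 c2@4 c3@6, authorship .1.2.3.
After op 3 (insert('g')): buffer="fwgcwgawgq" (len 10), cursors c1@3 c2@6 c3@9, authorship .11.22.33.
After op 4 (insert('a')): buffer="fwgacwgaawgaq" (len 13), cursors c1@4 c2@8 c3@12, authorship .111.222.333.
After op 5 (insert('x')): buffer="fwgaxcwgaxawgaxq" (len 16), cursors c1@5 c2@10 c3@15, authorship .1111.2222.3333.
After op 6 (delete): buffer="fwgacwgaawgaq" (len 13), cursors c1@4 c2@8 c3@12, authorship .111.222.333.
Authorship (.=original, N=cursor N): . 1 1 1 . 2 2 2 . 3 3 3 .
Index 5: author = 2

Answer: cursor 2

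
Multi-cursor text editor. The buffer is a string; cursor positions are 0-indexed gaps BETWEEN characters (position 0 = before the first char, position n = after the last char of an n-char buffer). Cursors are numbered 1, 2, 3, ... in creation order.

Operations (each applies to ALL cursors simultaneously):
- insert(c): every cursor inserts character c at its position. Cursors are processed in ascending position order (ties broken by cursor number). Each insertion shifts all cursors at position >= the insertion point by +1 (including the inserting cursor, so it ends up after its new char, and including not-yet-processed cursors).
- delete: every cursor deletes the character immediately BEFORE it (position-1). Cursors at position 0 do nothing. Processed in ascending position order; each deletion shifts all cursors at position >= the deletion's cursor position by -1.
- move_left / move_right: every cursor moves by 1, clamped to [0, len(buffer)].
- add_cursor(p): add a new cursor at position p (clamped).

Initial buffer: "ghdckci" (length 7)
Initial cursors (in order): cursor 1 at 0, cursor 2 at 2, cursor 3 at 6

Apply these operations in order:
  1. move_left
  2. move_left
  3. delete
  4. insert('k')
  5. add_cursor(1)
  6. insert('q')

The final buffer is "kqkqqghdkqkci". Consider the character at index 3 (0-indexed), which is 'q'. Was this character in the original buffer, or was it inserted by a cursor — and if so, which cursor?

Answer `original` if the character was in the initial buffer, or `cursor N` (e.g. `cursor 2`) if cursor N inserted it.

After op 1 (move_left): buffer="ghdckci" (len 7), cursors c1@0 c2@1 c3@5, authorship .......
After op 2 (move_left): buffer="ghdckci" (len 7), cursors c1@0 c2@0 c3@4, authorship .......
After op 3 (delete): buffer="ghdkci" (len 6), cursors c1@0 c2@0 c3@3, authorship ......
After op 4 (insert('k')): buffer="kkghdkkci" (len 9), cursors c1@2 c2@2 c3@6, authorship 12...3...
After op 5 (add_cursor(1)): buffer="kkghdkkci" (len 9), cursors c4@1 c1@2 c2@2 c3@6, authorship 12...3...
After op 6 (insert('q')): buffer="kqkqqghdkqkci" (len 13), cursors c4@2 c1@5 c2@5 c3@10, authorship 14212...33...
Authorship (.=original, N=cursor N): 1 4 2 1 2 . . . 3 3 . . .
Index 3: author = 1

Answer: cursor 1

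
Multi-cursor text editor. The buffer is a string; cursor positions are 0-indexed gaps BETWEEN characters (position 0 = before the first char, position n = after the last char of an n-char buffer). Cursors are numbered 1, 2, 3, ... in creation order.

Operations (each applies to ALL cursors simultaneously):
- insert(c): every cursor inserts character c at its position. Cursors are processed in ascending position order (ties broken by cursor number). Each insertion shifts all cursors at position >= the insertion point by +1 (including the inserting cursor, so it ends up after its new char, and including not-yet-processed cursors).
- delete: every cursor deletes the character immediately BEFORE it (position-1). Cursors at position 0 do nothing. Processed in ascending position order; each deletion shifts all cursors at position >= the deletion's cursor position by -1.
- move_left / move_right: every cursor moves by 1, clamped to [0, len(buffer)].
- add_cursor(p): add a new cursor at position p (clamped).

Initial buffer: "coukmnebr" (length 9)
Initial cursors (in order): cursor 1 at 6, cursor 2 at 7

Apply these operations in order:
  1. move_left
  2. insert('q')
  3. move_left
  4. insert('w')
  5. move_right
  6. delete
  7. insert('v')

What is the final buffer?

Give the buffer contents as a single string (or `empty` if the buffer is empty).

Answer: coukmwvnwvebr

Derivation:
After op 1 (move_left): buffer="coukmnebr" (len 9), cursors c1@5 c2@6, authorship .........
After op 2 (insert('q')): buffer="coukmqnqebr" (len 11), cursors c1@6 c2@8, authorship .....1.2...
After op 3 (move_left): buffer="coukmqnqebr" (len 11), cursors c1@5 c2@7, authorship .....1.2...
After op 4 (insert('w')): buffer="coukmwqnwqebr" (len 13), cursors c1@6 c2@9, authorship .....11.22...
After op 5 (move_right): buffer="coukmwqnwqebr" (len 13), cursors c1@7 c2@10, authorship .....11.22...
After op 6 (delete): buffer="coukmwnwebr" (len 11), cursors c1@6 c2@8, authorship .....1.2...
After op 7 (insert('v')): buffer="coukmwvnwvebr" (len 13), cursors c1@7 c2@10, authorship .....11.22...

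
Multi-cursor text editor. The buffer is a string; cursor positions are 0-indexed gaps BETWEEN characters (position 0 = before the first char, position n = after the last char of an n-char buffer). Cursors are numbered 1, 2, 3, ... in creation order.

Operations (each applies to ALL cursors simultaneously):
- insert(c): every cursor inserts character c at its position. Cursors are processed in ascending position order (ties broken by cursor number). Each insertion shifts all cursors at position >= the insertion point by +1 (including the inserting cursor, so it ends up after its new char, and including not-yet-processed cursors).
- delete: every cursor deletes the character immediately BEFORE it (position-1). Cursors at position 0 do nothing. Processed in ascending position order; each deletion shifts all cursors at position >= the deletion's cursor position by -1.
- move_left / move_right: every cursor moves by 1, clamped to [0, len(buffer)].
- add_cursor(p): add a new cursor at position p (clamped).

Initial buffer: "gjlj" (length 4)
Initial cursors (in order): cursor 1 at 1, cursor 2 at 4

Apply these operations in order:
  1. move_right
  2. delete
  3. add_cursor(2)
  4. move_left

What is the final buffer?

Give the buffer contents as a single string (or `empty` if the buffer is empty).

Answer: gl

Derivation:
After op 1 (move_right): buffer="gjlj" (len 4), cursors c1@2 c2@4, authorship ....
After op 2 (delete): buffer="gl" (len 2), cursors c1@1 c2@2, authorship ..
After op 3 (add_cursor(2)): buffer="gl" (len 2), cursors c1@1 c2@2 c3@2, authorship ..
After op 4 (move_left): buffer="gl" (len 2), cursors c1@0 c2@1 c3@1, authorship ..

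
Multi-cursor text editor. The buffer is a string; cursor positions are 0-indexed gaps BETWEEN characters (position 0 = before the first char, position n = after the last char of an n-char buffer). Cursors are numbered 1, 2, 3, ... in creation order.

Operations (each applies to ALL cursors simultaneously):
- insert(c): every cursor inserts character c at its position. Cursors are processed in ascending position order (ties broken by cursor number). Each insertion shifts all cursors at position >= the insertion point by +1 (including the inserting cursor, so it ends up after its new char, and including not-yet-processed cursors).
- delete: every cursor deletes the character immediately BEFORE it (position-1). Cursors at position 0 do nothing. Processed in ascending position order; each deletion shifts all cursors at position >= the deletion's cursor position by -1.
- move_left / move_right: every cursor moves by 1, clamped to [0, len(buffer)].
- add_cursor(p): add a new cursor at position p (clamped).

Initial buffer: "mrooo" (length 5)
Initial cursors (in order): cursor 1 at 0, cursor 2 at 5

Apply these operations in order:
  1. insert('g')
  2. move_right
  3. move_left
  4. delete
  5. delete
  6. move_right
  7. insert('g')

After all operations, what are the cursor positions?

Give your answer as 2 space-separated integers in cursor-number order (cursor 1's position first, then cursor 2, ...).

After op 1 (insert('g')): buffer="gmrooog" (len 7), cursors c1@1 c2@7, authorship 1.....2
After op 2 (move_right): buffer="gmrooog" (len 7), cursors c1@2 c2@7, authorship 1.....2
After op 3 (move_left): buffer="gmrooog" (len 7), cursors c1@1 c2@6, authorship 1.....2
After op 4 (delete): buffer="mroog" (len 5), cursors c1@0 c2@4, authorship ....2
After op 5 (delete): buffer="mrog" (len 4), cursors c1@0 c2@3, authorship ...2
After op 6 (move_right): buffer="mrog" (len 4), cursors c1@1 c2@4, authorship ...2
After op 7 (insert('g')): buffer="mgrogg" (len 6), cursors c1@2 c2@6, authorship .1..22

Answer: 2 6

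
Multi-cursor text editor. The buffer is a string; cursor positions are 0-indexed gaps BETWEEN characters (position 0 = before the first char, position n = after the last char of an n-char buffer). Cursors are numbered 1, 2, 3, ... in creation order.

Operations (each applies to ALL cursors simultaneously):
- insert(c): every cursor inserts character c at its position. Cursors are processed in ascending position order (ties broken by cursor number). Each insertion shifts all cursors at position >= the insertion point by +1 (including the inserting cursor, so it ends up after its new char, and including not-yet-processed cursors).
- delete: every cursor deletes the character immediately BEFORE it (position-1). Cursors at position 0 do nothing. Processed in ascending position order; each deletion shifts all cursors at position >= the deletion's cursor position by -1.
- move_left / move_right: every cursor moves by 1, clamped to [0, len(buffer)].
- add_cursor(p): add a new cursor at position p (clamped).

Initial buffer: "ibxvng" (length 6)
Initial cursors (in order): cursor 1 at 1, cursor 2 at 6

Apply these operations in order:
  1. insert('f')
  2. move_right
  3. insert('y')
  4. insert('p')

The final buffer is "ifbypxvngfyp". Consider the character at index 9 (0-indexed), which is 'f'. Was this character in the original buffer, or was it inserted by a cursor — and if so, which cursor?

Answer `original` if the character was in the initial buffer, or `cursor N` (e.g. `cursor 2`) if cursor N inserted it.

After op 1 (insert('f')): buffer="ifbxvngf" (len 8), cursors c1@2 c2@8, authorship .1.....2
After op 2 (move_right): buffer="ifbxvngf" (len 8), cursors c1@3 c2@8, authorship .1.....2
After op 3 (insert('y')): buffer="ifbyxvngfy" (len 10), cursors c1@4 c2@10, authorship .1.1....22
After op 4 (insert('p')): buffer="ifbypxvngfyp" (len 12), cursors c1@5 c2@12, authorship .1.11....222
Authorship (.=original, N=cursor N): . 1 . 1 1 . . . . 2 2 2
Index 9: author = 2

Answer: cursor 2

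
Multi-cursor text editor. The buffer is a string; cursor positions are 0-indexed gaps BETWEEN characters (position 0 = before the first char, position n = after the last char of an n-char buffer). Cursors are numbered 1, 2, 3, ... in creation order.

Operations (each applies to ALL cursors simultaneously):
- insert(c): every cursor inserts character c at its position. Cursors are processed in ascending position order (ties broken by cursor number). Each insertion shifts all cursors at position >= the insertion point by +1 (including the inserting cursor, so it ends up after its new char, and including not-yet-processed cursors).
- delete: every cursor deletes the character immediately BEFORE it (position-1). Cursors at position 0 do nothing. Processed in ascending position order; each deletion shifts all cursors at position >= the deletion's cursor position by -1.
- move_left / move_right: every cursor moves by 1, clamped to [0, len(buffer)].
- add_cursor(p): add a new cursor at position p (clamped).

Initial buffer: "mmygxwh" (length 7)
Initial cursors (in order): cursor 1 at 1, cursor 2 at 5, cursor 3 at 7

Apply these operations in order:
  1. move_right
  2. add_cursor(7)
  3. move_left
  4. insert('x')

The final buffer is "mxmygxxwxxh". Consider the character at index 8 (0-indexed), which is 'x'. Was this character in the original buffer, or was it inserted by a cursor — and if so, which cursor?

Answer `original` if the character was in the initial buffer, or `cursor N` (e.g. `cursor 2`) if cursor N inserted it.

After op 1 (move_right): buffer="mmygxwh" (len 7), cursors c1@2 c2@6 c3@7, authorship .......
After op 2 (add_cursor(7)): buffer="mmygxwh" (len 7), cursors c1@2 c2@6 c3@7 c4@7, authorship .......
After op 3 (move_left): buffer="mmygxwh" (len 7), cursors c1@1 c2@5 c3@6 c4@6, authorship .......
After op 4 (insert('x')): buffer="mxmygxxwxxh" (len 11), cursors c1@2 c2@7 c3@10 c4@10, authorship .1....2.34.
Authorship (.=original, N=cursor N): . 1 . . . . 2 . 3 4 .
Index 8: author = 3

Answer: cursor 3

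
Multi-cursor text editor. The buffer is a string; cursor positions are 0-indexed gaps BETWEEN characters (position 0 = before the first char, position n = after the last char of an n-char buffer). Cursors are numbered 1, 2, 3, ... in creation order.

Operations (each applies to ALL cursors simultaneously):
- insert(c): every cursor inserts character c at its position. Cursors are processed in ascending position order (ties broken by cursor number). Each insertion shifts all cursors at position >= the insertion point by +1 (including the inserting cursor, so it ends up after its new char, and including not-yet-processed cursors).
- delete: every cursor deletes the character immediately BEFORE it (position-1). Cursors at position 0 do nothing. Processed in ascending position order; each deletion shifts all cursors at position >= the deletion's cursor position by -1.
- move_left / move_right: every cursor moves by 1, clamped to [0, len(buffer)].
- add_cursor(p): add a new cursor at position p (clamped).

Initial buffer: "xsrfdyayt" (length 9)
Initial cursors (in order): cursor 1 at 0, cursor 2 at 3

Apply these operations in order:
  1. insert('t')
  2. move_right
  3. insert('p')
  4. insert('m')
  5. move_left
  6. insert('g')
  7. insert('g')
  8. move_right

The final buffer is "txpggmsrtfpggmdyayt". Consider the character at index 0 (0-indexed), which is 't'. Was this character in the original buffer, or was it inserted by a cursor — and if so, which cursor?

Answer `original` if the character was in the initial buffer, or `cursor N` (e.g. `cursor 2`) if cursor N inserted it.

Answer: cursor 1

Derivation:
After op 1 (insert('t')): buffer="txsrtfdyayt" (len 11), cursors c1@1 c2@5, authorship 1...2......
After op 2 (move_right): buffer="txsrtfdyayt" (len 11), cursors c1@2 c2@6, authorship 1...2......
After op 3 (insert('p')): buffer="txpsrtfpdyayt" (len 13), cursors c1@3 c2@8, authorship 1.1..2.2.....
After op 4 (insert('m')): buffer="txpmsrtfpmdyayt" (len 15), cursors c1@4 c2@10, authorship 1.11..2.22.....
After op 5 (move_left): buffer="txpmsrtfpmdyayt" (len 15), cursors c1@3 c2@9, authorship 1.11..2.22.....
After op 6 (insert('g')): buffer="txpgmsrtfpgmdyayt" (len 17), cursors c1@4 c2@11, authorship 1.111..2.222.....
After op 7 (insert('g')): buffer="txpggmsrtfpggmdyayt" (len 19), cursors c1@5 c2@13, authorship 1.1111..2.2222.....
After op 8 (move_right): buffer="txpggmsrtfpggmdyayt" (len 19), cursors c1@6 c2@14, authorship 1.1111..2.2222.....
Authorship (.=original, N=cursor N): 1 . 1 1 1 1 . . 2 . 2 2 2 2 . . . . .
Index 0: author = 1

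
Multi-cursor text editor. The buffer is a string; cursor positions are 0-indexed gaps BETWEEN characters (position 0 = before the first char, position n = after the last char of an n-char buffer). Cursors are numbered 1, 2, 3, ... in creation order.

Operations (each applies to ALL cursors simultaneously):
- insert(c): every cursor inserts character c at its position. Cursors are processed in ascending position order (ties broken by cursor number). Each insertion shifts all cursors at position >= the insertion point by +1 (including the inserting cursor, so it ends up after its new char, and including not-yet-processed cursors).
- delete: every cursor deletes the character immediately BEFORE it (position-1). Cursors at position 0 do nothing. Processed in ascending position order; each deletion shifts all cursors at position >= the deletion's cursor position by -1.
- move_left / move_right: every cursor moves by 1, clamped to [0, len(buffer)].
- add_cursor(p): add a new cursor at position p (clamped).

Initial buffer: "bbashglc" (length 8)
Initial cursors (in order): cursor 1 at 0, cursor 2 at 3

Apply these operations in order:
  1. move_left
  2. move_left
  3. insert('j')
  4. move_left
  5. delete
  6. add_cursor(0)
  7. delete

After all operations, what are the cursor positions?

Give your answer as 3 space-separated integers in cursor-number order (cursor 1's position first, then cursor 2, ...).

After op 1 (move_left): buffer="bbashglc" (len 8), cursors c1@0 c2@2, authorship ........
After op 2 (move_left): buffer="bbashglc" (len 8), cursors c1@0 c2@1, authorship ........
After op 3 (insert('j')): buffer="jbjbashglc" (len 10), cursors c1@1 c2@3, authorship 1.2.......
After op 4 (move_left): buffer="jbjbashglc" (len 10), cursors c1@0 c2@2, authorship 1.2.......
After op 5 (delete): buffer="jjbashglc" (len 9), cursors c1@0 c2@1, authorship 12.......
After op 6 (add_cursor(0)): buffer="jjbashglc" (len 9), cursors c1@0 c3@0 c2@1, authorship 12.......
After op 7 (delete): buffer="jbashglc" (len 8), cursors c1@0 c2@0 c3@0, authorship 2.......

Answer: 0 0 0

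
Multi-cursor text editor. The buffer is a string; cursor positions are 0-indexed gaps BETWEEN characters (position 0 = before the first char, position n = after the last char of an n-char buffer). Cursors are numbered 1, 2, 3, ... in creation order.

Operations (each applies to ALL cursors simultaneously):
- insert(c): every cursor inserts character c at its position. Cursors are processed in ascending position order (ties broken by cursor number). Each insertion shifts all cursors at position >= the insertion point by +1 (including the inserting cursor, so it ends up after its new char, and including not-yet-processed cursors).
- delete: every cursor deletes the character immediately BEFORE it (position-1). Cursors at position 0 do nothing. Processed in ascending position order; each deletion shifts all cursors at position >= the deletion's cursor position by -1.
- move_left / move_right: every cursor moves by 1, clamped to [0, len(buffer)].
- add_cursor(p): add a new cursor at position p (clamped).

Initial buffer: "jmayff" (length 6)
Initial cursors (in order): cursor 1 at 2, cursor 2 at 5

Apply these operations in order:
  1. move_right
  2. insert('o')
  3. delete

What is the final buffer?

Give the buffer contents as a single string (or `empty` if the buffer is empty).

After op 1 (move_right): buffer="jmayff" (len 6), cursors c1@3 c2@6, authorship ......
After op 2 (insert('o')): buffer="jmaoyffo" (len 8), cursors c1@4 c2@8, authorship ...1...2
After op 3 (delete): buffer="jmayff" (len 6), cursors c1@3 c2@6, authorship ......

Answer: jmayff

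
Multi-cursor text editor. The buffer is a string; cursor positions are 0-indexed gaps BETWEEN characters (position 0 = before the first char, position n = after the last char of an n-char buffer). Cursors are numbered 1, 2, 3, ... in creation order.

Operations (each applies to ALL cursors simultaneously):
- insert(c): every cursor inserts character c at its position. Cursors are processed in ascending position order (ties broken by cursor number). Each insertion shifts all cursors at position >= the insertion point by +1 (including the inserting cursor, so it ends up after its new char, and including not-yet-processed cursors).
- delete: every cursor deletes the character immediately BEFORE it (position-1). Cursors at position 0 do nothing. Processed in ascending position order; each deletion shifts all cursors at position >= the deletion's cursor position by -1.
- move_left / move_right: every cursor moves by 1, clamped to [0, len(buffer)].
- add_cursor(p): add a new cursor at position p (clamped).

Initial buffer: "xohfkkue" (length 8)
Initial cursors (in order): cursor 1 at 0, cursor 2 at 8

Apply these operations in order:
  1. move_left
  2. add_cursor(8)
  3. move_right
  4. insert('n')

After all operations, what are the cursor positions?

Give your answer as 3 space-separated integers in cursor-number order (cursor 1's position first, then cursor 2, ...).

After op 1 (move_left): buffer="xohfkkue" (len 8), cursors c1@0 c2@7, authorship ........
After op 2 (add_cursor(8)): buffer="xohfkkue" (len 8), cursors c1@0 c2@7 c3@8, authorship ........
After op 3 (move_right): buffer="xohfkkue" (len 8), cursors c1@1 c2@8 c3@8, authorship ........
After op 4 (insert('n')): buffer="xnohfkkuenn" (len 11), cursors c1@2 c2@11 c3@11, authorship .1.......23

Answer: 2 11 11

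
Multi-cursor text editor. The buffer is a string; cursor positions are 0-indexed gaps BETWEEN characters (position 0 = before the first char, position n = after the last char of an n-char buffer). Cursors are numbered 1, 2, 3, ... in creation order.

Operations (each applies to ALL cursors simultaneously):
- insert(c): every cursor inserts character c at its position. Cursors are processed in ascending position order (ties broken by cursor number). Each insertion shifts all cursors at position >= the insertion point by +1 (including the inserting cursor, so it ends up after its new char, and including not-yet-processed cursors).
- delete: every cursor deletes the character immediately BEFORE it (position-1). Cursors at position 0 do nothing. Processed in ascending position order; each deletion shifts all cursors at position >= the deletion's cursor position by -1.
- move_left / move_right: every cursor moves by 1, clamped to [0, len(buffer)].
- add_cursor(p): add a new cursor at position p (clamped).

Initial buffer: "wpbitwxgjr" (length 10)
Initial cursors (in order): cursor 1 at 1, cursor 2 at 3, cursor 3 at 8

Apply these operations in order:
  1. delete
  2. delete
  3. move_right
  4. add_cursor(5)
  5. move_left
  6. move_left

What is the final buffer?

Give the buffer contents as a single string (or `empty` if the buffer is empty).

Answer: itwjr

Derivation:
After op 1 (delete): buffer="pitwxjr" (len 7), cursors c1@0 c2@1 c3@5, authorship .......
After op 2 (delete): buffer="itwjr" (len 5), cursors c1@0 c2@0 c3@3, authorship .....
After op 3 (move_right): buffer="itwjr" (len 5), cursors c1@1 c2@1 c3@4, authorship .....
After op 4 (add_cursor(5)): buffer="itwjr" (len 5), cursors c1@1 c2@1 c3@4 c4@5, authorship .....
After op 5 (move_left): buffer="itwjr" (len 5), cursors c1@0 c2@0 c3@3 c4@4, authorship .....
After op 6 (move_left): buffer="itwjr" (len 5), cursors c1@0 c2@0 c3@2 c4@3, authorship .....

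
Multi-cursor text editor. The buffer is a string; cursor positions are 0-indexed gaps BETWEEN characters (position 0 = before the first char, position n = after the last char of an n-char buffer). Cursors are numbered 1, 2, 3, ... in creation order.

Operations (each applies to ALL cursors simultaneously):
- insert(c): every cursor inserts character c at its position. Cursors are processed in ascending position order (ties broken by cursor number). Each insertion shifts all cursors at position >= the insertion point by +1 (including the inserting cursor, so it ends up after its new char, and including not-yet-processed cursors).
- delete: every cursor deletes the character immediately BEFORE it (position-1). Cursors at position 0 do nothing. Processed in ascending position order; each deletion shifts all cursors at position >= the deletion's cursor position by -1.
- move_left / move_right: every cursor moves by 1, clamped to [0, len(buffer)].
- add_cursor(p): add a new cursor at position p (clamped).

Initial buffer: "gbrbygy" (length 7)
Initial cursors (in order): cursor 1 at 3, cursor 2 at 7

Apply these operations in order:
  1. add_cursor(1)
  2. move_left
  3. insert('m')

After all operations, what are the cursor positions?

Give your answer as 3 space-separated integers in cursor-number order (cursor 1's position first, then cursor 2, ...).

Answer: 4 9 1

Derivation:
After op 1 (add_cursor(1)): buffer="gbrbygy" (len 7), cursors c3@1 c1@3 c2@7, authorship .......
After op 2 (move_left): buffer="gbrbygy" (len 7), cursors c3@0 c1@2 c2@6, authorship .......
After op 3 (insert('m')): buffer="mgbmrbygmy" (len 10), cursors c3@1 c1@4 c2@9, authorship 3..1....2.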